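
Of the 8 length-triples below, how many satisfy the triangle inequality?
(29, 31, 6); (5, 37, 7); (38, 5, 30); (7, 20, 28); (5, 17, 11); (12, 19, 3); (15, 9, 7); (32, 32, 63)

3

(6,29,31): 6+29 > 31 → valid
(5,7,37): 5+7 ≤ 37 → not valid
(5,30,38): 5+30 ≤ 38 → not valid
(7,20,28): 7+20 ≤ 28 → not valid
(5,11,17): 5+11 ≤ 17 → not valid
(3,12,19): 3+12 ≤ 19 → not valid
(7,9,15): 7+9 > 15 → valid
(32,32,63): 32+32 > 63 → valid
3 of the 8 triples form a triangle.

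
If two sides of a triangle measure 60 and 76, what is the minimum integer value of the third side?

17

The third side must be strictly greater than |60 − 76| = 16.
The smallest integer above 16 is 17.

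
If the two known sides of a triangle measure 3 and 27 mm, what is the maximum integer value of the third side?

29

The third side must be strictly less than 3 + 27 = 30.
The largest integer below 30 is 29.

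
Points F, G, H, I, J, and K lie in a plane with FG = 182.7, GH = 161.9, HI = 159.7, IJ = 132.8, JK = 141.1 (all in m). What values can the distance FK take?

0 ≤ FK ≤ 778.2 m

The maximum is all hops collinear in one direction: 182.7 + 161.9 + 159.7 + 132.8 + 141.1 = 778.2.
The longest hop is 182.7; the others sum to 595.5. Since 182.7 ≤ 595.5, the path can fold back on itself completely, so the minimum distance is 0.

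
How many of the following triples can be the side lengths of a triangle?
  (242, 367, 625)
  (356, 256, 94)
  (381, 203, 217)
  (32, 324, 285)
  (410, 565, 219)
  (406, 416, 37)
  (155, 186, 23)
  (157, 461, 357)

(242,367,625): 242+367 ≤ 625 → not valid
(94,256,356): 94+256 ≤ 356 → not valid
(203,217,381): 203+217 > 381 → valid
(32,285,324): 32+285 ≤ 324 → not valid
(219,410,565): 219+410 > 565 → valid
(37,406,416): 37+406 > 416 → valid
(23,155,186): 23+155 ≤ 186 → not valid
(157,357,461): 157+357 > 461 → valid
4 of the 8 triples form a triangle.

4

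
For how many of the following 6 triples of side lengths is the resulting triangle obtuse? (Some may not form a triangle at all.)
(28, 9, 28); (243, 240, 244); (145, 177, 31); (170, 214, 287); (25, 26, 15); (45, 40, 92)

(28,9,28): 9²+28² = 865 > 784 = 28² → acute
(243,240,244): 240²+243² = 116649 > 59536 = 244² → acute
(145,177,31): 31+145 ≤ 177, not a triangle
(170,214,287): 170²+214² = 74696 < 82369 = 287² → obtuse
(25,26,15): 15²+25² = 850 > 676 = 26² → acute
(45,40,92): 40+45 ≤ 92, not a triangle
1 of the 6 is obtuse.

1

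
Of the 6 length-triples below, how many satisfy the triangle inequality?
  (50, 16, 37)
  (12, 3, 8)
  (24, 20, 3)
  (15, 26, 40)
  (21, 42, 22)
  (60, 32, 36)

4

(16,37,50): 16+37 > 50 → valid
(3,8,12): 3+8 ≤ 12 → not valid
(3,20,24): 3+20 ≤ 24 → not valid
(15,26,40): 15+26 > 40 → valid
(21,22,42): 21+22 > 42 → valid
(32,36,60): 32+36 > 60 → valid
4 of the 6 triples form a triangle.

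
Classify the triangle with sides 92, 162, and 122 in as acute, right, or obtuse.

obtuse

Compare the square of the longest side to the sum of squares of the other two: 92² + 122² = 23348 < 26244 = 162².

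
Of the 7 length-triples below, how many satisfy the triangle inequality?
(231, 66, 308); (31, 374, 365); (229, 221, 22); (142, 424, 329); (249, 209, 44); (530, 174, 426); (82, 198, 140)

(66,231,308): 66+231 ≤ 308 → not valid
(31,365,374): 31+365 > 374 → valid
(22,221,229): 22+221 > 229 → valid
(142,329,424): 142+329 > 424 → valid
(44,209,249): 44+209 > 249 → valid
(174,426,530): 174+426 > 530 → valid
(82,140,198): 82+140 > 198 → valid
6 of the 7 triples form a triangle.

6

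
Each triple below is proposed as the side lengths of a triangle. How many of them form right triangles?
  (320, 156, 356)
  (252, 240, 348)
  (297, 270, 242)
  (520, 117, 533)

(320,156,356): 156²+320² = 126736 = 356² → right
(252,240,348): 240²+252² = 121104 = 348² → right
(297,270,242): 242²+270² = 131464 > 88209 = 297² → acute
(520,117,533): 117²+520² = 284089 = 533² → right
3 of the 4 are right.

3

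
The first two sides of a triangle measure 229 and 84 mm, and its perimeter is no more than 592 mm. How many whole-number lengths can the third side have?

134

Triangle inequality: 145 < x < 313. Perimeter ≤ 592 gives x ≤ 592 − 229 − 84 = 279.
So 145 < x ≤ 279; integers 146 through 279: 134 values.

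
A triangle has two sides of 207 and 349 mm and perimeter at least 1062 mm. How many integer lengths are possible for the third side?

Triangle inequality: 142 < x < 556. Perimeter ≥ 1062 gives x ≥ 1062 − 207 − 349 = 506.
So 506 ≤ x < 556; integers 506 through 555: 50 values.

50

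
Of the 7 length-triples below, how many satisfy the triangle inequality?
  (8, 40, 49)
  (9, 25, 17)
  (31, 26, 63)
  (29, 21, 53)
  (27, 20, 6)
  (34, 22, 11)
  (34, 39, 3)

1

(8,40,49): 8+40 ≤ 49 → not valid
(9,17,25): 9+17 > 25 → valid
(26,31,63): 26+31 ≤ 63 → not valid
(21,29,53): 21+29 ≤ 53 → not valid
(6,20,27): 6+20 ≤ 27 → not valid
(11,22,34): 11+22 ≤ 34 → not valid
(3,34,39): 3+34 ≤ 39 → not valid
1 of the 7 triples forms a triangle.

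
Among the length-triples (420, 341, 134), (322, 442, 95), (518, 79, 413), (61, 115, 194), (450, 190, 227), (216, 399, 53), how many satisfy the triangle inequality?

1

(134,341,420): 134+341 > 420 → valid
(95,322,442): 95+322 ≤ 442 → not valid
(79,413,518): 79+413 ≤ 518 → not valid
(61,115,194): 61+115 ≤ 194 → not valid
(190,227,450): 190+227 ≤ 450 → not valid
(53,216,399): 53+216 ≤ 399 → not valid
1 of the 6 triples forms a triangle.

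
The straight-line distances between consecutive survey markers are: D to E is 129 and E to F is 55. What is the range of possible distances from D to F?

By the triangle inequality, |129 − 55| ≤ DF ≤ 129 + 55.

74 ≤ DF ≤ 184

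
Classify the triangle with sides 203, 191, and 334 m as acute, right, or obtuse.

obtuse

Compare the square of the longest side to the sum of squares of the other two: 191² + 203² = 77690 < 111556 = 334².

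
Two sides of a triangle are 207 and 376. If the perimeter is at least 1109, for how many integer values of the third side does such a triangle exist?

57

Triangle inequality: 169 < x < 583. Perimeter ≥ 1109 gives x ≥ 1109 − 207 − 376 = 526.
So 526 ≤ x < 583; integers 526 through 582: 57 values.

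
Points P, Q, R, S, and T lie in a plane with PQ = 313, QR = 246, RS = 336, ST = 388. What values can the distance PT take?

0 ≤ PT ≤ 1283

The maximum is all hops collinear in one direction: 313 + 246 + 336 + 388 = 1283.
The longest hop is 388; the others sum to 895. Since 388 ≤ 895, the path can fold back on itself completely, so the minimum distance is 0.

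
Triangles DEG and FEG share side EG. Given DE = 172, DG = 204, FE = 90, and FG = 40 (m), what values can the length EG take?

From triangle DEG: |172 − 204| < EG < 172 + 204, i.e. 32 < EG < 376.
From triangle FEG: 50 < EG < 130.
Both must hold, so EG lies in the intersection.

50 < EG < 130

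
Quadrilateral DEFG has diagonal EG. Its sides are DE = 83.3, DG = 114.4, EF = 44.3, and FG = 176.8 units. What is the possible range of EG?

From triangle DEG: |83.3 − 114.4| < EG < 83.3 + 114.4, i.e. 31.1 < EG < 197.7.
From triangle FEG: 132.5 < EG < 221.1.
Both must hold, so EG lies in the intersection.

132.5 < EG < 197.7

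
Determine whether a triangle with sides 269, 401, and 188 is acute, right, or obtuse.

Compare the square of the longest side to the sum of squares of the other two: 188² + 269² = 107705 < 160801 = 401².

obtuse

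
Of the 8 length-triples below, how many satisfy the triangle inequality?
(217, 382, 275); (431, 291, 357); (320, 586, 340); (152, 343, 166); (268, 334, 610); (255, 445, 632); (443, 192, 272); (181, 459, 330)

(217,275,382): 217+275 > 382 → valid
(291,357,431): 291+357 > 431 → valid
(320,340,586): 320+340 > 586 → valid
(152,166,343): 152+166 ≤ 343 → not valid
(268,334,610): 268+334 ≤ 610 → not valid
(255,445,632): 255+445 > 632 → valid
(192,272,443): 192+272 > 443 → valid
(181,330,459): 181+330 > 459 → valid
6 of the 8 triples form a triangle.

6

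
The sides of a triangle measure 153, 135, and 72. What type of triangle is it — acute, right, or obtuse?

right

Compare the square of the longest side to the sum of squares of the other two: 72² + 135² = 23409 = 153².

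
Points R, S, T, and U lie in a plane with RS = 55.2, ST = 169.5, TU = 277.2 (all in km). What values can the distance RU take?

The maximum is all hops collinear in one direction: 55.2 + 169.5 + 277.2 = 501.9.
The longest hop is 277.2; the others sum to 224.7. Folding the others back against it leaves at least 277.2 − 224.7 = 52.5.

52.5 ≤ RU ≤ 501.9 km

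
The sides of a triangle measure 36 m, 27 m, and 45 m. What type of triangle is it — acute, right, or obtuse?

Compare the square of the longest side to the sum of squares of the other two: 27² + 36² = 2025 = 45².

right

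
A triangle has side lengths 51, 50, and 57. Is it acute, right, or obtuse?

acute

Compare the square of the longest side to the sum of squares of the other two: 50² + 51² = 5101 > 3249 = 57².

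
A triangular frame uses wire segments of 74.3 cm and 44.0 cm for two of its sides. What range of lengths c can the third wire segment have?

By the triangle inequality, c must be less than 74.3 + 44.0 = 118.3 and greater than |74.3 − 44.0| = 30.3.

30.3 < c < 118.3 (cm)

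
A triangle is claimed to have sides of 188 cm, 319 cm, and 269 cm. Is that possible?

Yes

The longest side is 319, and the other two sum to 457.
Since 457 > 319, the triangle inequality holds.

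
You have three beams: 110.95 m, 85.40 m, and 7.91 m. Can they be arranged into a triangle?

The longest side is 110.95, but the other two sum to only 93.31.
93.31 < 110.95, so the triangle inequality fails.

No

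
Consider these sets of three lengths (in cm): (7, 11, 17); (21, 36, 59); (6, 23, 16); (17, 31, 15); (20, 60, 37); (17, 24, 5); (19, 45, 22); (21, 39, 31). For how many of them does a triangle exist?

3

(7,11,17): 7+11 > 17 → valid
(21,36,59): 21+36 ≤ 59 → not valid
(6,16,23): 6+16 ≤ 23 → not valid
(15,17,31): 15+17 > 31 → valid
(20,37,60): 20+37 ≤ 60 → not valid
(5,17,24): 5+17 ≤ 24 → not valid
(19,22,45): 19+22 ≤ 45 → not valid
(21,31,39): 21+31 > 39 → valid
3 of the 8 triples form a triangle.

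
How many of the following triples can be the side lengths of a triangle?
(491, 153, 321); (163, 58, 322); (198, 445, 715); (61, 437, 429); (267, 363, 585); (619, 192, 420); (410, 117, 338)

3

(153,321,491): 153+321 ≤ 491 → not valid
(58,163,322): 58+163 ≤ 322 → not valid
(198,445,715): 198+445 ≤ 715 → not valid
(61,429,437): 61+429 > 437 → valid
(267,363,585): 267+363 > 585 → valid
(192,420,619): 192+420 ≤ 619 → not valid
(117,338,410): 117+338 > 410 → valid
3 of the 7 triples form a triangle.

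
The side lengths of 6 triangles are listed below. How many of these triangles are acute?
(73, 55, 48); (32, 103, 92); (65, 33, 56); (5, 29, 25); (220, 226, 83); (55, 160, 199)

(73,55,48): 48²+55² = 5329 = 73² → right
(32,103,92): 32²+92² = 9488 < 10609 = 103² → obtuse
(65,33,56): 33²+56² = 4225 = 65² → right
(5,29,25): 5²+25² = 650 < 841 = 29² → obtuse
(220,226,83): 83²+220² = 55289 > 51076 = 226² → acute
(55,160,199): 55²+160² = 28625 < 39601 = 199² → obtuse
1 of the 6 is acute.

1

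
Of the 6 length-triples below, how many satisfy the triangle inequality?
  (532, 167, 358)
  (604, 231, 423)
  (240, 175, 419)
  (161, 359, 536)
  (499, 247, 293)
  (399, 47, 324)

(167,358,532): 167+358 ≤ 532 → not valid
(231,423,604): 231+423 > 604 → valid
(175,240,419): 175+240 ≤ 419 → not valid
(161,359,536): 161+359 ≤ 536 → not valid
(247,293,499): 247+293 > 499 → valid
(47,324,399): 47+324 ≤ 399 → not valid
2 of the 6 triples form a triangle.

2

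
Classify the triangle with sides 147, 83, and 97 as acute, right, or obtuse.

Compare the square of the longest side to the sum of squares of the other two: 83² + 97² = 16298 < 21609 = 147².

obtuse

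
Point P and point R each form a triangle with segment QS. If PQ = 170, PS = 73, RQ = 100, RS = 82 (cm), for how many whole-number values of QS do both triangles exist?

84

From triangle PQS: 97 < QS < 243.
From triangle RQS: 18 < QS < 182.
Intersection: 97 < QS < 182, so integers 98 through 181: 84 values.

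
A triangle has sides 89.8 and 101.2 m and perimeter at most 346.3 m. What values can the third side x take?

11.4 < x ≤ 155.3

Triangle inequality alone gives 11.4 < x < 191.0.
The perimeter condition gives x ≤ 346.3 − 89.8 − 101.2 = 155.3.
Intersecting the two: 11.4 < x ≤ 155.3.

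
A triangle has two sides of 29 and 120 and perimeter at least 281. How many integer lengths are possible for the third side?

17

Triangle inequality: 91 < x < 149. Perimeter ≥ 281 gives x ≥ 281 − 29 − 120 = 132.
So 132 ≤ x < 149; integers 132 through 148: 17 values.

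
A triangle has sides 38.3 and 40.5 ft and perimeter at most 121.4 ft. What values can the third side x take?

Triangle inequality alone gives 2.2 < x < 78.8.
The perimeter condition gives x ≤ 121.4 − 38.3 − 40.5 = 42.6.
Intersecting the two: 2.2 < x ≤ 42.6.

2.2 < x ≤ 42.6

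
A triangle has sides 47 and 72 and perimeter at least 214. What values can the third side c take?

Triangle inequality alone gives 25 < c < 119.
The perimeter condition gives c ≥ 214 − 47 − 72 = 95.
Intersecting the two: 95 ≤ c < 119.

95 ≤ c < 119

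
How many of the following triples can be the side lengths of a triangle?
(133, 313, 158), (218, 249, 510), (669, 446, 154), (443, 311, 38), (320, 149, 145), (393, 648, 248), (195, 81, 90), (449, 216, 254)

(133,158,313): 133+158 ≤ 313 → not valid
(218,249,510): 218+249 ≤ 510 → not valid
(154,446,669): 154+446 ≤ 669 → not valid
(38,311,443): 38+311 ≤ 443 → not valid
(145,149,320): 145+149 ≤ 320 → not valid
(248,393,648): 248+393 ≤ 648 → not valid
(81,90,195): 81+90 ≤ 195 → not valid
(216,254,449): 216+254 > 449 → valid
1 of the 8 triples forms a triangle.

1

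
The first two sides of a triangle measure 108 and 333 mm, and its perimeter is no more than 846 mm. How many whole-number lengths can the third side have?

180

Triangle inequality: 225 < x < 441. Perimeter ≤ 846 gives x ≤ 846 − 108 − 333 = 405.
So 225 < x ≤ 405; integers 226 through 405: 180 values.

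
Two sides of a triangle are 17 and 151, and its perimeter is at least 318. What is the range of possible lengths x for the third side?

150 ≤ x < 168

Triangle inequality alone gives 134 < x < 168.
The perimeter condition gives x ≥ 318 − 17 − 151 = 150.
Intersecting the two: 150 ≤ x < 168.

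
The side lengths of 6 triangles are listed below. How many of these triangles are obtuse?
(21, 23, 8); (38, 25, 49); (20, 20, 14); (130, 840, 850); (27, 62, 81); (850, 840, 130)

(21,23,8): 8²+21² = 505 < 529 = 23² → obtuse
(38,25,49): 25²+38² = 2069 < 2401 = 49² → obtuse
(20,20,14): 14²+20² = 596 > 400 = 20² → acute
(130,840,850): 130²+840² = 722500 = 850² → right
(27,62,81): 27²+62² = 4573 < 6561 = 81² → obtuse
(850,840,130): 130²+840² = 722500 = 850² → right
3 of the 6 are obtuse.

3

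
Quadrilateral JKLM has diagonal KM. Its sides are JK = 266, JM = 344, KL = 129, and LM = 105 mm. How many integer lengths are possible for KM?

From triangle JKM: 78 < KM < 610.
From triangle LKM: 24 < KM < 234.
Intersection: 78 < KM < 234, so integers 79 through 233: 155 values.

155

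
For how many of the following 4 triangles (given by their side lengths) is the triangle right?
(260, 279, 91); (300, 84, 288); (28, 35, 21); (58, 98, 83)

(260,279,91): 91²+260² = 75881 < 77841 = 279² → obtuse
(300,84,288): 84²+288² = 90000 = 300² → right
(28,35,21): 21²+28² = 1225 = 35² → right
(58,98,83): 58²+83² = 10253 > 9604 = 98² → acute
2 of the 4 are right.

2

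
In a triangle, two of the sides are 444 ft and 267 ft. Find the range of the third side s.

By the triangle inequality, s must be less than 444 + 267 = 711 and greater than |444 − 267| = 177.

177 < s < 711 (ft)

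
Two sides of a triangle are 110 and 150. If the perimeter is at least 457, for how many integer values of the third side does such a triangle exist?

Triangle inequality: 40 < x < 260. Perimeter ≥ 457 gives x ≥ 457 − 110 − 150 = 197.
So 197 ≤ x < 260; integers 197 through 259: 63 values.

63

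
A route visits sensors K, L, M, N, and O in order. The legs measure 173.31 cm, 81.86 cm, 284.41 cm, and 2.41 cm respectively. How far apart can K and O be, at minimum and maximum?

26.83 ≤ KO ≤ 541.99 cm

The maximum is all hops collinear in one direction: 173.31 + 81.86 + 284.41 + 2.41 = 541.99.
The longest hop is 284.41; the others sum to 257.58. Folding the others back against it leaves at least 284.41 − 257.58 = 26.83.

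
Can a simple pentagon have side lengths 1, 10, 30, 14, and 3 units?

For a pentagon, each side must be shorter than the sum of the others.
Here the longest side is 30, but the remaining 4 sides sum to only 28.

No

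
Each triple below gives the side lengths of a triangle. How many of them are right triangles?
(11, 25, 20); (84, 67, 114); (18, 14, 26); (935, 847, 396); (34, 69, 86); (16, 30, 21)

1

(11,25,20): 11²+20² = 521 < 625 = 25² → obtuse
(84,67,114): 67²+84² = 11545 < 12996 = 114² → obtuse
(18,14,26): 14²+18² = 520 < 676 = 26² → obtuse
(935,847,396): 396²+847² = 874225 = 935² → right
(34,69,86): 34²+69² = 5917 < 7396 = 86² → obtuse
(16,30,21): 16²+21² = 697 < 900 = 30² → obtuse
1 of the 6 is right.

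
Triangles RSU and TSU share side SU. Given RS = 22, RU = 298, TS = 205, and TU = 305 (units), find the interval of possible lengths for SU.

From triangle RSU: |22 − 298| < SU < 22 + 298, i.e. 276 < SU < 320.
From triangle TSU: 100 < SU < 510.
Both must hold, so SU lies in the intersection.

276 < SU < 320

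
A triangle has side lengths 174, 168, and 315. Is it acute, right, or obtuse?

obtuse

Compare the square of the longest side to the sum of squares of the other two: 168² + 174² = 58500 < 99225 = 315².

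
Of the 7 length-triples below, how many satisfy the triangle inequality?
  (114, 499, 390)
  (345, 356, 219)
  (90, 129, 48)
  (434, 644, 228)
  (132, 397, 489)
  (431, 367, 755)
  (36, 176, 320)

6

(114,390,499): 114+390 > 499 → valid
(219,345,356): 219+345 > 356 → valid
(48,90,129): 48+90 > 129 → valid
(228,434,644): 228+434 > 644 → valid
(132,397,489): 132+397 > 489 → valid
(367,431,755): 367+431 > 755 → valid
(36,176,320): 36+176 ≤ 320 → not valid
6 of the 7 triples form a triangle.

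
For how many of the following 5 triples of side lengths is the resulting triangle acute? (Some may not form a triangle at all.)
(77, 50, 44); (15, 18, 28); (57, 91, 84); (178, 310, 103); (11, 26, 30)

(77,50,44): 44²+50² = 4436 < 5929 = 77² → obtuse
(15,18,28): 15²+18² = 549 < 784 = 28² → obtuse
(57,91,84): 57²+84² = 10305 > 8281 = 91² → acute
(178,310,103): 103+178 ≤ 310, not a triangle
(11,26,30): 11²+26² = 797 < 900 = 30² → obtuse
1 of the 5 is acute.

1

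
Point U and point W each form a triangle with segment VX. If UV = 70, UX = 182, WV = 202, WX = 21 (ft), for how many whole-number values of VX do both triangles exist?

41

From triangle UVX: 112 < VX < 252.
From triangle WVX: 181 < VX < 223.
Intersection: 181 < VX < 223, so integers 182 through 222: 41 values.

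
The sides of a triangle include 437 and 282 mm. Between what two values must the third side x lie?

By the triangle inequality, x must be less than 437 + 282 = 719 and greater than |437 − 282| = 155.

155 < x < 719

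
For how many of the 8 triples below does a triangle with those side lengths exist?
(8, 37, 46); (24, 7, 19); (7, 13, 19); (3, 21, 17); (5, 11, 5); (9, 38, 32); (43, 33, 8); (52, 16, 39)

4

(8,37,46): 8+37 ≤ 46 → not valid
(7,19,24): 7+19 > 24 → valid
(7,13,19): 7+13 > 19 → valid
(3,17,21): 3+17 ≤ 21 → not valid
(5,5,11): 5+5 ≤ 11 → not valid
(9,32,38): 9+32 > 38 → valid
(8,33,43): 8+33 ≤ 43 → not valid
(16,39,52): 16+39 > 52 → valid
4 of the 8 triples form a triangle.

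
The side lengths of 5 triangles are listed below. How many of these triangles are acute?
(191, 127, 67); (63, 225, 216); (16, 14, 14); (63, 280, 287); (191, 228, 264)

2

(191,127,67): 67²+127² = 20618 < 36481 = 191² → obtuse
(63,225,216): 63²+216² = 50625 = 225² → right
(16,14,14): 14²+14² = 392 > 256 = 16² → acute
(63,280,287): 63²+280² = 82369 = 287² → right
(191,228,264): 191²+228² = 88465 > 69696 = 264² → acute
2 of the 5 are acute.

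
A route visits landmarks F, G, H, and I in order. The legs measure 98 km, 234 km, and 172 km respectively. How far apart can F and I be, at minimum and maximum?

0 ≤ FI ≤ 504 km

The maximum is all hops collinear in one direction: 98 + 234 + 172 = 504.
The longest hop is 234; the others sum to 270. Since 234 ≤ 270, the path can fold back on itself completely, so the minimum distance is 0.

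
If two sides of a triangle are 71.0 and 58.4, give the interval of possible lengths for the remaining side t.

By the triangle inequality, t must be less than 71.0 + 58.4 = 129.4 and greater than |71.0 − 58.4| = 12.6.

12.6 < t < 129.4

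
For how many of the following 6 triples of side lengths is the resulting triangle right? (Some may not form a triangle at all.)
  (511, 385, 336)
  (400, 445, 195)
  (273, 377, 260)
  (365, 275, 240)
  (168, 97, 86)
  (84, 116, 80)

5

(511,385,336): 336²+385² = 261121 = 511² → right
(400,445,195): 195²+400² = 198025 = 445² → right
(273,377,260): 260²+273² = 142129 = 377² → right
(365,275,240): 240²+275² = 133225 = 365² → right
(168,97,86): 86²+97² = 16805 < 28224 = 168² → obtuse
(84,116,80): 80²+84² = 13456 = 116² → right
5 of the 6 are right.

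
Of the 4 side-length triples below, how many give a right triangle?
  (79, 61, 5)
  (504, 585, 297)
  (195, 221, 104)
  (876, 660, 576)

3

(79,61,5): 5+61 ≤ 79, not a triangle
(504,585,297): 297²+504² = 342225 = 585² → right
(195,221,104): 104²+195² = 48841 = 221² → right
(876,660,576): 576²+660² = 767376 = 876² → right
3 of the 4 are right.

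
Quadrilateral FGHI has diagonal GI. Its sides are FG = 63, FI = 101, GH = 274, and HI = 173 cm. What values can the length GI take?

From triangle FGI: |63 − 101| < GI < 63 + 101, i.e. 38 < GI < 164.
From triangle HGI: 101 < GI < 447.
Both must hold, so GI lies in the intersection.

101 < GI < 164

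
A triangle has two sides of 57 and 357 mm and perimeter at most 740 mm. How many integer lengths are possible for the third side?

Triangle inequality: 300 < x < 414. Perimeter ≤ 740 gives x ≤ 740 − 57 − 357 = 326.
So 300 < x ≤ 326; integers 301 through 326: 26 values.

26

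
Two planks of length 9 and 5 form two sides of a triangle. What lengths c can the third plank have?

4 < c < 14

By the triangle inequality, c must be less than 9 + 5 = 14 and greater than |9 − 5| = 4.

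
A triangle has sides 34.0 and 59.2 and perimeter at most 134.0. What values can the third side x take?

Triangle inequality alone gives 25.2 < x < 93.2.
The perimeter condition gives x ≤ 134.0 − 34.0 − 59.2 = 40.8.
Intersecting the two: 25.2 < x ≤ 40.8.

25.2 < x ≤ 40.8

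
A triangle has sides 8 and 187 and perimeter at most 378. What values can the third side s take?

179 < s ≤ 183

Triangle inequality alone gives 179 < s < 195.
The perimeter condition gives s ≤ 378 − 8 − 187 = 183.
Intersecting the two: 179 < s ≤ 183.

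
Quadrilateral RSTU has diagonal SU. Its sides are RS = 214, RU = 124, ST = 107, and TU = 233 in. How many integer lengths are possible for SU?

From triangle RSU: 90 < SU < 338.
From triangle TSU: 126 < SU < 340.
Intersection: 126 < SU < 338, so integers 127 through 337: 211 values.

211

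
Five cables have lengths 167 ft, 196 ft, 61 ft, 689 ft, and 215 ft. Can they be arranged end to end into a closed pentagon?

No

For a pentagon, each side must be shorter than the sum of the others.
Here the longest side is 689, but the remaining 4 sides sum to only 639.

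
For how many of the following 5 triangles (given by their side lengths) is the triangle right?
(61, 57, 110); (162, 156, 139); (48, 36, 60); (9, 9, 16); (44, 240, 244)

2

(61,57,110): 57²+61² = 6970 < 12100 = 110² → obtuse
(162,156,139): 139²+156² = 43657 > 26244 = 162² → acute
(48,36,60): 36²+48² = 3600 = 60² → right
(9,9,16): 9²+9² = 162 < 256 = 16² → obtuse
(44,240,244): 44²+240² = 59536 = 244² → right
2 of the 5 are right.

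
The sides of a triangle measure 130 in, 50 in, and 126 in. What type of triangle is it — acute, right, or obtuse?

Compare the square of the longest side to the sum of squares of the other two: 50² + 126² = 18376 > 16900 = 130².

acute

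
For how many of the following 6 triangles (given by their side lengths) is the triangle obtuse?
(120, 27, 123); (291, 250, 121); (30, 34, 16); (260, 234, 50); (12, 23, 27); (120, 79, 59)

(120,27,123): 27²+120² = 15129 = 123² → right
(291,250,121): 121²+250² = 77141 < 84681 = 291² → obtuse
(30,34,16): 16²+30² = 1156 = 34² → right
(260,234,50): 50²+234² = 57256 < 67600 = 260² → obtuse
(12,23,27): 12²+23² = 673 < 729 = 27² → obtuse
(120,79,59): 59²+79² = 9722 < 14400 = 120² → obtuse
4 of the 6 are obtuse.

4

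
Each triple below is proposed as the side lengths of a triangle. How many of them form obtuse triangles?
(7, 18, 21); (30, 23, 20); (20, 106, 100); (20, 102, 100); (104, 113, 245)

(7,18,21): 7²+18² = 373 < 441 = 21² → obtuse
(30,23,20): 20²+23² = 929 > 900 = 30² → acute
(20,106,100): 20²+100² = 10400 < 11236 = 106² → obtuse
(20,102,100): 20²+100² = 10400 < 10404 = 102² → obtuse
(104,113,245): 104+113 ≤ 245, not a triangle
3 of the 5 are obtuse.

3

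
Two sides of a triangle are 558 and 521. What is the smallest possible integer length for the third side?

38

The third side must be strictly greater than |558 − 521| = 37.
The smallest integer above 37 is 38.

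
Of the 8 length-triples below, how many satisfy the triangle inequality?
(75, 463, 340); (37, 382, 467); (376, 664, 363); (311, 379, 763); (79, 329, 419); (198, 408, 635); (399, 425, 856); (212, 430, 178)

1

(75,340,463): 75+340 ≤ 463 → not valid
(37,382,467): 37+382 ≤ 467 → not valid
(363,376,664): 363+376 > 664 → valid
(311,379,763): 311+379 ≤ 763 → not valid
(79,329,419): 79+329 ≤ 419 → not valid
(198,408,635): 198+408 ≤ 635 → not valid
(399,425,856): 399+425 ≤ 856 → not valid
(178,212,430): 178+212 ≤ 430 → not valid
1 of the 8 triples forms a triangle.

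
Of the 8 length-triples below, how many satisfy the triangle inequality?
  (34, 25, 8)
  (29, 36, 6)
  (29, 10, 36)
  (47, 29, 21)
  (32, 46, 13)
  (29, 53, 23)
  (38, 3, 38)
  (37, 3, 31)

3

(8,25,34): 8+25 ≤ 34 → not valid
(6,29,36): 6+29 ≤ 36 → not valid
(10,29,36): 10+29 > 36 → valid
(21,29,47): 21+29 > 47 → valid
(13,32,46): 13+32 ≤ 46 → not valid
(23,29,53): 23+29 ≤ 53 → not valid
(3,38,38): 3+38 > 38 → valid
(3,31,37): 3+31 ≤ 37 → not valid
3 of the 8 triples form a triangle.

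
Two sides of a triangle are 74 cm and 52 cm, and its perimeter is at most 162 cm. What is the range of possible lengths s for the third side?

Triangle inequality alone gives 22 < s < 126.
The perimeter condition gives s ≤ 162 − 74 − 52 = 36.
Intersecting the two: 22 < s ≤ 36.

22 < s ≤ 36 cm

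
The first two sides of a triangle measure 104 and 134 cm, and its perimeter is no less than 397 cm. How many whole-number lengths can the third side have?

Triangle inequality: 30 < x < 238. Perimeter ≥ 397 gives x ≥ 397 − 104 − 134 = 159.
So 159 ≤ x < 238; integers 159 through 237: 79 values.

79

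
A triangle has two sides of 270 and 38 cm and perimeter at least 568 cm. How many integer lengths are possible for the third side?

48

Triangle inequality: 232 < x < 308. Perimeter ≥ 568 gives x ≥ 568 − 270 − 38 = 260.
So 260 ≤ x < 308; integers 260 through 307: 48 values.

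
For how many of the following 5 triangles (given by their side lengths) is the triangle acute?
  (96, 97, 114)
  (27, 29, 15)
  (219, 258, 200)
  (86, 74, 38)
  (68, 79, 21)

3

(96,97,114): 96²+97² = 18625 > 12996 = 114² → acute
(27,29,15): 15²+27² = 954 > 841 = 29² → acute
(219,258,200): 200²+219² = 87961 > 66564 = 258² → acute
(86,74,38): 38²+74² = 6920 < 7396 = 86² → obtuse
(68,79,21): 21²+68² = 5065 < 6241 = 79² → obtuse
3 of the 5 are acute.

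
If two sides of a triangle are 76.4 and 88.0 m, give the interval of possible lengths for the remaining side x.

By the triangle inequality, x must be less than 76.4 + 88.0 = 164.4 and greater than |76.4 − 88.0| = 11.6.

11.6 < x < 164.4 (m)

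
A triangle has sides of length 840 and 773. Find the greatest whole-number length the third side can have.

The third side must be strictly less than 840 + 773 = 1613.
The largest integer below 1613 is 1612.

1612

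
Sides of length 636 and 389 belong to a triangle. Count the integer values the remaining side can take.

777

The third side lies in the open interval (247, 1025).
Integers from 248 to 1024 inclusive: 1024 − 248 + 1 = 777.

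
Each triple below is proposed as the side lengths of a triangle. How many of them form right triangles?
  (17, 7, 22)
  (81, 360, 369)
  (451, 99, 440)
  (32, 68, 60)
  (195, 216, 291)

4

(17,7,22): 7²+17² = 338 < 484 = 22² → obtuse
(81,360,369): 81²+360² = 136161 = 369² → right
(451,99,440): 99²+440² = 203401 = 451² → right
(32,68,60): 32²+60² = 4624 = 68² → right
(195,216,291): 195²+216² = 84681 = 291² → right
4 of the 5 are right.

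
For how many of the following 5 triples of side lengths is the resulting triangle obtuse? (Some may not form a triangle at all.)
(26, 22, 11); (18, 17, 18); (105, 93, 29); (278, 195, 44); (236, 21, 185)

2

(26,22,11): 11²+22² = 605 < 676 = 26² → obtuse
(18,17,18): 17²+18² = 613 > 324 = 18² → acute
(105,93,29): 29²+93² = 9490 < 11025 = 105² → obtuse
(278,195,44): 44+195 ≤ 278, not a triangle
(236,21,185): 21+185 ≤ 236, not a triangle
2 of the 5 are obtuse.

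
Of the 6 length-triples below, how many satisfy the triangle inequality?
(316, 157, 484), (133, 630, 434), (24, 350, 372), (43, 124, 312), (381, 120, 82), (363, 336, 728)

1

(157,316,484): 157+316 ≤ 484 → not valid
(133,434,630): 133+434 ≤ 630 → not valid
(24,350,372): 24+350 > 372 → valid
(43,124,312): 43+124 ≤ 312 → not valid
(82,120,381): 82+120 ≤ 381 → not valid
(336,363,728): 336+363 ≤ 728 → not valid
1 of the 6 triples forms a triangle.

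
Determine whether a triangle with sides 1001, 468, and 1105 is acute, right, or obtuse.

right

Compare the square of the longest side to the sum of squares of the other two: 468² + 1001² = 1221025 = 1105².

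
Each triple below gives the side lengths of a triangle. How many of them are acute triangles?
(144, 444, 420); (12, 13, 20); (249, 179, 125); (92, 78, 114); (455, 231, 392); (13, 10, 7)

(144,444,420): 144²+420² = 197136 = 444² → right
(12,13,20): 12²+13² = 313 < 400 = 20² → obtuse
(249,179,125): 125²+179² = 47666 < 62001 = 249² → obtuse
(92,78,114): 78²+92² = 14548 > 12996 = 114² → acute
(455,231,392): 231²+392² = 207025 = 455² → right
(13,10,7): 7²+10² = 149 < 169 = 13² → obtuse
1 of the 6 is acute.

1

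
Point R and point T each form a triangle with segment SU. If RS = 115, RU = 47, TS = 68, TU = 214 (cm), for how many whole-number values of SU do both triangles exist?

15

From triangle RSU: 68 < SU < 162.
From triangle TSU: 146 < SU < 282.
Intersection: 146 < SU < 162, so integers 147 through 161: 15 values.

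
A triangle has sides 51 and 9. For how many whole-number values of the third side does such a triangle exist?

The third side lies in the open interval (42, 60).
Integers from 43 to 59 inclusive: 59 − 43 + 1 = 17.

17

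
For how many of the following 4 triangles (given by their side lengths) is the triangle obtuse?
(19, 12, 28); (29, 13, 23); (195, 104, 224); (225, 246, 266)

3

(19,12,28): 12²+19² = 505 < 784 = 28² → obtuse
(29,13,23): 13²+23² = 698 < 841 = 29² → obtuse
(195,104,224): 104²+195² = 48841 < 50176 = 224² → obtuse
(225,246,266): 225²+246² = 111141 > 70756 = 266² → acute
3 of the 4 are obtuse.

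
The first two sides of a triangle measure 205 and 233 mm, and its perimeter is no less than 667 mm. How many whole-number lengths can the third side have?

Triangle inequality: 28 < x < 438. Perimeter ≥ 667 gives x ≥ 667 − 205 − 233 = 229.
So 229 ≤ x < 438; integers 229 through 437: 209 values.

209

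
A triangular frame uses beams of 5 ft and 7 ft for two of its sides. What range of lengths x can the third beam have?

By the triangle inequality, x must be less than 5 + 7 = 12 and greater than |5 − 7| = 2.

2 < x < 12 (ft)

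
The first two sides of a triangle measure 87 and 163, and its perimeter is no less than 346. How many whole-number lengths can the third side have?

154

Triangle inequality: 76 < x < 250. Perimeter ≥ 346 gives x ≥ 346 − 87 − 163 = 96.
So 96 ≤ x < 250; integers 96 through 249: 154 values.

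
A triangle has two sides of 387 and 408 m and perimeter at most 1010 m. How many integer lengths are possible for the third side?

Triangle inequality: 21 < x < 795. Perimeter ≤ 1010 gives x ≤ 1010 − 387 − 408 = 215.
So 21 < x ≤ 215; integers 22 through 215: 194 values.

194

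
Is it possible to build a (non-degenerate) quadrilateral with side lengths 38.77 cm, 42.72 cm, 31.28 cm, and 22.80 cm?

A quadrilateral exists iff every side is shorter than the sum of the others — equivalently, the longest side is less than the sum of the rest.
Longest side 42.72 < 92.85 (sum of the remaining 3), so yes.

Yes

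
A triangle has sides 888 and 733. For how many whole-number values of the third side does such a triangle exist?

1465

The third side lies in the open interval (155, 1621).
Integers from 156 to 1620 inclusive: 1620 − 156 + 1 = 1465.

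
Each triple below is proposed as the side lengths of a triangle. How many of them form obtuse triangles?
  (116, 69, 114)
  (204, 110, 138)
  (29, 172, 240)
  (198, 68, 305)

1

(116,69,114): 69²+114² = 17757 > 13456 = 116² → acute
(204,110,138): 110²+138² = 31144 < 41616 = 204² → obtuse
(29,172,240): 29+172 ≤ 240, not a triangle
(198,68,305): 68+198 ≤ 305, not a triangle
1 of the 4 is obtuse.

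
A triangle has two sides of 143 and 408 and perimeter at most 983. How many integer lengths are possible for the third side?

Triangle inequality: 265 < x < 551. Perimeter ≤ 983 gives x ≤ 983 − 143 − 408 = 432.
So 265 < x ≤ 432; integers 266 through 432: 167 values.

167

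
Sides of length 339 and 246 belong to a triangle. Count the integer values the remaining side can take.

491

The third side lies in the open interval (93, 585).
Integers from 94 to 584 inclusive: 584 − 94 + 1 = 491.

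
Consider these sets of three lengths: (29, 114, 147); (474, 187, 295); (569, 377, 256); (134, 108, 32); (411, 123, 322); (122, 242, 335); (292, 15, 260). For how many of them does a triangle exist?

5

(29,114,147): 29+114 ≤ 147 → not valid
(187,295,474): 187+295 > 474 → valid
(256,377,569): 256+377 > 569 → valid
(32,108,134): 32+108 > 134 → valid
(123,322,411): 123+322 > 411 → valid
(122,242,335): 122+242 > 335 → valid
(15,260,292): 15+260 ≤ 292 → not valid
5 of the 7 triples form a triangle.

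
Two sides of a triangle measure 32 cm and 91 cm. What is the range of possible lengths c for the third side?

59 < c < 123

By the triangle inequality, c must be less than 32 + 91 = 123 and greater than |32 − 91| = 59.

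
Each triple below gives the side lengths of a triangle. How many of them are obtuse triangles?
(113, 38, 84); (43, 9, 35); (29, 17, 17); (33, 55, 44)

(113,38,84): 38²+84² = 8500 < 12769 = 113² → obtuse
(43,9,35): 9²+35² = 1306 < 1849 = 43² → obtuse
(29,17,17): 17²+17² = 578 < 841 = 29² → obtuse
(33,55,44): 33²+44² = 3025 = 55² → right
3 of the 4 are obtuse.

3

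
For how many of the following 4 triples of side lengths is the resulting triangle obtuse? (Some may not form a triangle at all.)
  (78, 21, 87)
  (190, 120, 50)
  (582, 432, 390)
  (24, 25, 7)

1

(78,21,87): 21²+78² = 6525 < 7569 = 87² → obtuse
(190,120,50): 50+120 ≤ 190, not a triangle
(582,432,390): 390²+432² = 338724 = 582² → right
(24,25,7): 7²+24² = 625 = 25² → right
1 of the 4 is obtuse.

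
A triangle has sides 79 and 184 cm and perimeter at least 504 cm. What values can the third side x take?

241 ≤ x < 263 cm

Triangle inequality alone gives 105 < x < 263.
The perimeter condition gives x ≥ 504 − 79 − 184 = 241.
Intersecting the two: 241 ≤ x < 263.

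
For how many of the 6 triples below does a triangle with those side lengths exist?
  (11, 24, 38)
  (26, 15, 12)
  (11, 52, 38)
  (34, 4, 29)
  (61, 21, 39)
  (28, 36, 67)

(11,24,38): 11+24 ≤ 38 → not valid
(12,15,26): 12+15 > 26 → valid
(11,38,52): 11+38 ≤ 52 → not valid
(4,29,34): 4+29 ≤ 34 → not valid
(21,39,61): 21+39 ≤ 61 → not valid
(28,36,67): 28+36 ≤ 67 → not valid
1 of the 6 triples forms a triangle.

1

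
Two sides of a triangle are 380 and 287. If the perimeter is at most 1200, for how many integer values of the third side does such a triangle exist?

Triangle inequality: 93 < x < 667. Perimeter ≤ 1200 gives x ≤ 1200 − 380 − 287 = 533.
So 93 < x ≤ 533; integers 94 through 533: 440 values.

440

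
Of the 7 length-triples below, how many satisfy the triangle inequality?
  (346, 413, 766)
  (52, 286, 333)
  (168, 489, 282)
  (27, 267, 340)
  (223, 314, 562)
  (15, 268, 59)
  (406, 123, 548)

(346,413,766): 346+413 ≤ 766 → not valid
(52,286,333): 52+286 > 333 → valid
(168,282,489): 168+282 ≤ 489 → not valid
(27,267,340): 27+267 ≤ 340 → not valid
(223,314,562): 223+314 ≤ 562 → not valid
(15,59,268): 15+59 ≤ 268 → not valid
(123,406,548): 123+406 ≤ 548 → not valid
1 of the 7 triples forms a triangle.

1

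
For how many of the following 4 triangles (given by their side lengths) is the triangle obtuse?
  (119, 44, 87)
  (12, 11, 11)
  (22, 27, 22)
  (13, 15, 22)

2

(119,44,87): 44²+87² = 9505 < 14161 = 119² → obtuse
(12,11,11): 11²+11² = 242 > 144 = 12² → acute
(22,27,22): 22²+22² = 968 > 729 = 27² → acute
(13,15,22): 13²+15² = 394 < 484 = 22² → obtuse
2 of the 4 are obtuse.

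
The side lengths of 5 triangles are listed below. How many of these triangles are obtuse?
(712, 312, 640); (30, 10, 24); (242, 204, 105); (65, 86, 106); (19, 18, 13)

(712,312,640): 312²+640² = 506944 = 712² → right
(30,10,24): 10²+24² = 676 < 900 = 30² → obtuse
(242,204,105): 105²+204² = 52641 < 58564 = 242² → obtuse
(65,86,106): 65²+86² = 11621 > 11236 = 106² → acute
(19,18,13): 13²+18² = 493 > 361 = 19² → acute
2 of the 5 are obtuse.

2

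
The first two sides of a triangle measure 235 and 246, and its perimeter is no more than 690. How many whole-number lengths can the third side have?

Triangle inequality: 11 < x < 481. Perimeter ≤ 690 gives x ≤ 690 − 235 − 246 = 209.
So 11 < x ≤ 209; integers 12 through 209: 198 values.

198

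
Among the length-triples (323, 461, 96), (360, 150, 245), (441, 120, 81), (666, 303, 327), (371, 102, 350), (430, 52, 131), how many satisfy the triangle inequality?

2

(96,323,461): 96+323 ≤ 461 → not valid
(150,245,360): 150+245 > 360 → valid
(81,120,441): 81+120 ≤ 441 → not valid
(303,327,666): 303+327 ≤ 666 → not valid
(102,350,371): 102+350 > 371 → valid
(52,131,430): 52+131 ≤ 430 → not valid
2 of the 6 triples form a triangle.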